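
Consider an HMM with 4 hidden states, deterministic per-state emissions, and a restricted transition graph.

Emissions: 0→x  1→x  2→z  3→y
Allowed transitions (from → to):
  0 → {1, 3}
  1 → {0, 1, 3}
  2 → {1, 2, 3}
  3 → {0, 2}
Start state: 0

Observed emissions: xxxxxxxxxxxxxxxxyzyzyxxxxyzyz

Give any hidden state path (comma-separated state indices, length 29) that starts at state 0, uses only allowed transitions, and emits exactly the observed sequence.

0,1,0,1,0,1,1,0,1,1,0,1,1,0,1,1,3,2,3,2,3,0,1,1,0,3,2,3,2

  0: obs=x cand={0,1} pick 0 [start]
  1: obs=x cand={0,1} pick 1 [0->1 ok]
  2: obs=x cand={0,1} pick 0 [1->0 ok]
  3: obs=x cand={0,1} pick 1 [0->1 ok]
  4: obs=x cand={0,1} pick 0 [1->0 ok]
  5: obs=x cand={0,1} pick 1 [0->1 ok]
  6: obs=x cand={0,1} pick 1 [1->1 ok]
  7: obs=x cand={0,1} pick 0 [1->0 ok]
  8: obs=x cand={0,1} pick 1 [0->1 ok]
  9: obs=x cand={0,1} pick 1 [1->1 ok]
  10: obs=x cand={0,1} pick 0 [1->0 ok]
  11: obs=x cand={0,1} pick 1 [0->1 ok]
  12: obs=x cand={0,1} pick 1 [1->1 ok]
  13: obs=x cand={0,1} pick 0 [1->0 ok]
  14: obs=x cand={0,1} pick 1 [0->1 ok]
  15: obs=x cand={0,1} pick 1 [1->1 ok]
  16: obs=y cand={3} pick 3 [1->3 ok]
  17: obs=z cand={2} pick 2 [3->2 ok]
  18: obs=y cand={3} pick 3 [2->3 ok]
  19: obs=z cand={2} pick 2 [3->2 ok]
  20: obs=y cand={3} pick 3 [2->3 ok]
  21: obs=x cand={0,1} pick 0 [3->0 ok]
  22: obs=x cand={0,1} pick 1 [0->1 ok]
  23: obs=x cand={0,1} pick 1 [1->1 ok]
  24: obs=x cand={0,1} pick 0 [1->0 ok]
  25: obs=y cand={3} pick 3 [0->3 ok]
  26: obs=z cand={2} pick 2 [3->2 ok]
  27: obs=y cand={3} pick 3 [2->3 ok]
  28: obs=z cand={2} pick 2 [3->2 ok]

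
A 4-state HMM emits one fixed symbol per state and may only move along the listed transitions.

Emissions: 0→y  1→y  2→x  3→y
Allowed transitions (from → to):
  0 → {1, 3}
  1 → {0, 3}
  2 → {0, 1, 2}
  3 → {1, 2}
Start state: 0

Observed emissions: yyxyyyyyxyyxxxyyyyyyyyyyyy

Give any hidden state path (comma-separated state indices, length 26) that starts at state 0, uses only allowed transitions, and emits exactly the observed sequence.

  t0 'y' -> {0,1,3}, take 0 (start)
  t1 'y' -> {0,1,3}, take 3 (0->3 ok)
  t2 'x' -> {2}, take 2 (3->2 ok)
  t3 'y' -> {0,1,3}, take 0 (2->0 ok)
  t4 'y' -> {0,1,3}, take 1 (0->1 ok)
  t5 'y' -> {0,1,3}, take 0 (1->0 ok)
  t6 'y' -> {0,1,3}, take 1 (0->1 ok)
  t7 'y' -> {0,1,3}, take 3 (1->3 ok)
  t8 'x' -> {2}, take 2 (3->2 ok)
  t9 'y' -> {0,1,3}, take 1 (2->1 ok)
  t10 'y' -> {0,1,3}, take 3 (1->3 ok)
  t11 'x' -> {2}, take 2 (3->2 ok)
  t12 'x' -> {2}, take 2 (2->2 ok)
  t13 'x' -> {2}, take 2 (2->2 ok)
  t14 'y' -> {0,1,3}, take 0 (2->0 ok)
  t15 'y' -> {0,1,3}, take 1 (0->1 ok)
  t16 'y' -> {0,1,3}, take 0 (1->0 ok)
  t17 'y' -> {0,1,3}, take 1 (0->1 ok)
  t18 'y' -> {0,1,3}, take 3 (1->3 ok)
  t19 'y' -> {0,1,3}, take 1 (3->1 ok)
  t20 'y' -> {0,1,3}, take 0 (1->0 ok)
  t21 'y' -> {0,1,3}, take 3 (0->3 ok)
  t22 'y' -> {0,1,3}, take 1 (3->1 ok)
  t23 'y' -> {0,1,3}, take 0 (1->0 ok)
  t24 'y' -> {0,1,3}, take 3 (0->3 ok)
  t25 'y' -> {0,1,3}, take 1 (3->1 ok)

0,3,2,0,1,0,1,3,2,1,3,2,2,2,0,1,0,1,3,1,0,3,1,0,3,1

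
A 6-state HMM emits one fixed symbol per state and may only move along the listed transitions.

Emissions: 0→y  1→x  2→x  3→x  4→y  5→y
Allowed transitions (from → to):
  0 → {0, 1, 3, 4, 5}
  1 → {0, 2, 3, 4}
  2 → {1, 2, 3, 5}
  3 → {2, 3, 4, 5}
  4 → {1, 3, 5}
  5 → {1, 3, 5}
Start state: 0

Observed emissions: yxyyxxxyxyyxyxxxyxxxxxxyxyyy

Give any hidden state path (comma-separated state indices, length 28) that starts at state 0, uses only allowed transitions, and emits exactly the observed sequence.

  0: obs=y cand={0,4,5} pick 0 [start]
  1: obs=x cand={1,2,3} pick 1 [0->1 ok]
  2: obs=y cand={0,4,5} pick 0 [1->0 ok]
  3: obs=y cand={0,4,5} pick 5 [0->5 ok]
  4: obs=x cand={1,2,3} pick 3 [5->3 ok]
  5: obs=x cand={1,2,3} pick 3 [3->3 ok]
  6: obs=x cand={1,2,3} pick 3 [3->3 ok]
  7: obs=y cand={0,4,5} pick 5 [3->5 ok]
  8: obs=x cand={1,2,3} pick 1 [5->1 ok]
  9: obs=y cand={0,4,5} pick 0 [1->0 ok]
  10: obs=y cand={0,4,5} pick 0 [0->0 ok]
  11: obs=x cand={1,2,3} pick 3 [0->3 ok]
  12: obs=y cand={0,4,5} pick 4 [3->4 ok]
  13: obs=x cand={1,2,3} pick 3 [4->3 ok]
  14: obs=x cand={1,2,3} pick 3 [3->3 ok]
  15: obs=x cand={1,2,3} pick 3 [3->3 ok]
  16: obs=y cand={0,4,5} pick 5 [3->5 ok]
  17: obs=x cand={1,2,3} pick 3 [5->3 ok]
  18: obs=x cand={1,2,3} pick 3 [3->3 ok]
  19: obs=x cand={1,2,3} pick 2 [3->2 ok]
  20: obs=x cand={1,2,3} pick 3 [2->3 ok]
  21: obs=x cand={1,2,3} pick 2 [3->2 ok]
  22: obs=x cand={1,2,3} pick 1 [2->1 ok]
  23: obs=y cand={0,4,5} pick 4 [1->4 ok]
  24: obs=x cand={1,2,3} pick 1 [4->1 ok]
  25: obs=y cand={0,4,5} pick 0 [1->0 ok]
  26: obs=y cand={0,4,5} pick 0 [0->0 ok]
  27: obs=y cand={0,4,5} pick 4 [0->4 ok]

0,1,0,5,3,3,3,5,1,0,0,3,4,3,3,3,5,3,3,2,3,2,1,4,1,0,0,4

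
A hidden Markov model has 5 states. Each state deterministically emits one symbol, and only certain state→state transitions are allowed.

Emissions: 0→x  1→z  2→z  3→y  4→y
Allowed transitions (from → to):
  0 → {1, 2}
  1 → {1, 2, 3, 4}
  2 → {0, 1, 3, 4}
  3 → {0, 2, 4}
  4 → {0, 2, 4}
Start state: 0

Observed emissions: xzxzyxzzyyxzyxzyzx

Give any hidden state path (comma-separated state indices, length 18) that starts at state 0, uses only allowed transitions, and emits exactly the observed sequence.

0,2,0,2,3,0,1,2,3,4,0,2,4,0,1,3,2,0

  [0] x  {0}  => 0  start
  [1] z  {1,2}  => 2  0->2 ok
  [2] x  {0}  => 0  2->0 ok
  [3] z  {1,2}  => 2  0->2 ok
  [4] y  {3,4}  => 3  2->3 ok
  [5] x  {0}  => 0  3->0 ok
  [6] z  {1,2}  => 1  0->1 ok
  [7] z  {1,2}  => 2  1->2 ok
  [8] y  {3,4}  => 3  2->3 ok
  [9] y  {3,4}  => 4  3->4 ok
  [10] x  {0}  => 0  4->0 ok
  [11] z  {1,2}  => 2  0->2 ok
  [12] y  {3,4}  => 4  2->4 ok
  [13] x  {0}  => 0  4->0 ok
  [14] z  {1,2}  => 1  0->1 ok
  [15] y  {3,4}  => 3  1->3 ok
  [16] z  {1,2}  => 2  3->2 ok
  [17] x  {0}  => 0  2->0 ok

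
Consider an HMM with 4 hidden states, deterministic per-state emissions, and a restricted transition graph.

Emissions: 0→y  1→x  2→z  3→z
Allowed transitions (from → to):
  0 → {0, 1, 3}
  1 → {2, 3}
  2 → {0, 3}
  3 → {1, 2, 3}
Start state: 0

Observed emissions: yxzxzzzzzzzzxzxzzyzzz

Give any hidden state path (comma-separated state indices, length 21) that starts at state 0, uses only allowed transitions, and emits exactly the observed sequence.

0,1,3,1,2,3,2,3,3,3,2,3,1,3,1,3,2,0,3,2,3

  0: obs=y cand={0} pick 0 [start]
  1: obs=x cand={1} pick 1 [0->1 ok]
  2: obs=z cand={2,3} pick 3 [1->3 ok]
  3: obs=x cand={1} pick 1 [3->1 ok]
  4: obs=z cand={2,3} pick 2 [1->2 ok]
  5: obs=z cand={2,3} pick 3 [2->3 ok]
  6: obs=z cand={2,3} pick 2 [3->2 ok]
  7: obs=z cand={2,3} pick 3 [2->3 ok]
  8: obs=z cand={2,3} pick 3 [3->3 ok]
  9: obs=z cand={2,3} pick 3 [3->3 ok]
  10: obs=z cand={2,3} pick 2 [3->2 ok]
  11: obs=z cand={2,3} pick 3 [2->3 ok]
  12: obs=x cand={1} pick 1 [3->1 ok]
  13: obs=z cand={2,3} pick 3 [1->3 ok]
  14: obs=x cand={1} pick 1 [3->1 ok]
  15: obs=z cand={2,3} pick 3 [1->3 ok]
  16: obs=z cand={2,3} pick 2 [3->2 ok]
  17: obs=y cand={0} pick 0 [2->0 ok]
  18: obs=z cand={2,3} pick 3 [0->3 ok]
  19: obs=z cand={2,3} pick 2 [3->2 ok]
  20: obs=z cand={2,3} pick 3 [2->3 ok]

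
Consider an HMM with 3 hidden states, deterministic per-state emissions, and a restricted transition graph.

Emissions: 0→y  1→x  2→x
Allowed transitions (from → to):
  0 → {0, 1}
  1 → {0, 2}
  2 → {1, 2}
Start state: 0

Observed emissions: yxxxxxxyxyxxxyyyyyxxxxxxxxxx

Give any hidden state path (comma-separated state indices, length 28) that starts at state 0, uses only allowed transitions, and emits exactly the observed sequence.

0,1,2,1,2,2,1,0,1,0,1,2,1,0,0,0,0,0,1,2,1,2,1,2,2,2,1,2

  t0 'y' -> {0}, take 0 (start)
  t1 'x' -> {1,2}, take 1 (0->1 ok)
  t2 'x' -> {1,2}, take 2 (1->2 ok)
  t3 'x' -> {1,2}, take 1 (2->1 ok)
  t4 'x' -> {1,2}, take 2 (1->2 ok)
  t5 'x' -> {1,2}, take 2 (2->2 ok)
  t6 'x' -> {1,2}, take 1 (2->1 ok)
  t7 'y' -> {0}, take 0 (1->0 ok)
  t8 'x' -> {1,2}, take 1 (0->1 ok)
  t9 'y' -> {0}, take 0 (1->0 ok)
  t10 'x' -> {1,2}, take 1 (0->1 ok)
  t11 'x' -> {1,2}, take 2 (1->2 ok)
  t12 'x' -> {1,2}, take 1 (2->1 ok)
  t13 'y' -> {0}, take 0 (1->0 ok)
  t14 'y' -> {0}, take 0 (0->0 ok)
  t15 'y' -> {0}, take 0 (0->0 ok)
  t16 'y' -> {0}, take 0 (0->0 ok)
  t17 'y' -> {0}, take 0 (0->0 ok)
  t18 'x' -> {1,2}, take 1 (0->1 ok)
  t19 'x' -> {1,2}, take 2 (1->2 ok)
  t20 'x' -> {1,2}, take 1 (2->1 ok)
  t21 'x' -> {1,2}, take 2 (1->2 ok)
  t22 'x' -> {1,2}, take 1 (2->1 ok)
  t23 'x' -> {1,2}, take 2 (1->2 ok)
  t24 'x' -> {1,2}, take 2 (2->2 ok)
  t25 'x' -> {1,2}, take 2 (2->2 ok)
  t26 'x' -> {1,2}, take 1 (2->1 ok)
  t27 'x' -> {1,2}, take 2 (1->2 ok)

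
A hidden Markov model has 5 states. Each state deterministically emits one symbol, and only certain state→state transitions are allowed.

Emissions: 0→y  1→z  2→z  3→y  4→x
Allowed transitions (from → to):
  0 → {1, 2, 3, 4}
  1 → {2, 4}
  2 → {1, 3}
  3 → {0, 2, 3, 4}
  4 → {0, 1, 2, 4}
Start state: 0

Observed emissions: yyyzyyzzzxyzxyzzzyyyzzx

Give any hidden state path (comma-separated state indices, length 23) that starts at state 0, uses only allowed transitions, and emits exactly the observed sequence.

  pos 0: y in {0,3}, choose 0; start
  pos 1: y in {0,3}, choose 3; 0->3 ok
  pos 2: y in {0,3}, choose 3; 3->3 ok
  pos 3: z in {1,2}, choose 2; 3->2 ok
  pos 4: y in {0,3}, choose 3; 2->3 ok
  pos 5: y in {0,3}, choose 0; 3->0 ok
  pos 6: z in {1,2}, choose 1; 0->1 ok
  pos 7: z in {1,2}, choose 2; 1->2 ok
  pos 8: z in {1,2}, choose 1; 2->1 ok
  pos 9: x in {4}, choose 4; 1->4 ok
  pos 10: y in {0,3}, choose 0; 4->0 ok
  pos 11: z in {1,2}, choose 1; 0->1 ok
  pos 12: x in {4}, choose 4; 1->4 ok
  pos 13: y in {0,3}, choose 0; 4->0 ok
  pos 14: z in {1,2}, choose 2; 0->2 ok
  pos 15: z in {1,2}, choose 1; 2->1 ok
  pos 16: z in {1,2}, choose 2; 1->2 ok
  pos 17: y in {0,3}, choose 3; 2->3 ok
  pos 18: y in {0,3}, choose 3; 3->3 ok
  pos 19: y in {0,3}, choose 3; 3->3 ok
  pos 20: z in {1,2}, choose 2; 3->2 ok
  pos 21: z in {1,2}, choose 1; 2->1 ok
  pos 22: x in {4}, choose 4; 1->4 ok

0,3,3,2,3,0,1,2,1,4,0,1,4,0,2,1,2,3,3,3,2,1,4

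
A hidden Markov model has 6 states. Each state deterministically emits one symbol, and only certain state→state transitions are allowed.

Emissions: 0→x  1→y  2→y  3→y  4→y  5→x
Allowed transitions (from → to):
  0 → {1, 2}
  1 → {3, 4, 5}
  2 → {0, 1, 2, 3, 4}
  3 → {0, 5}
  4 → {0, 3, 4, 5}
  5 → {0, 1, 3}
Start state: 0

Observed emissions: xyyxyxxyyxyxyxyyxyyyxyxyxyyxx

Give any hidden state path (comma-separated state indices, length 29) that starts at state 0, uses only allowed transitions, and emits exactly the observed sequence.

  [0] x  {0,5}  => 0  start
  [1] y  {1,2,3,4}  => 1  0->1 ok
  [2] y  {1,2,3,4}  => 4  1->4 ok
  [3] x  {0,5}  => 5  4->5 ok
  [4] y  {1,2,3,4}  => 1  5->1 ok
  [5] x  {0,5}  => 5  1->5 ok
  [6] x  {0,5}  => 0  5->0 ok
  [7] y  {1,2,3,4}  => 1  0->1 ok
  [8] y  {1,2,3,4}  => 3  1->3 ok
  [9] x  {0,5}  => 5  3->5 ok
  [10] y  {1,2,3,4}  => 1  5->1 ok
  [11] x  {0,5}  => 5  1->5 ok
  [12] y  {1,2,3,4}  => 3  5->3 ok
  [13] x  {0,5}  => 0  3->0 ok
  [14] y  {1,2,3,4}  => 1  0->1 ok
  [15] y  {1,2,3,4}  => 3  1->3 ok
  [16] x  {0,5}  => 5  3->5 ok
  [17] y  {1,2,3,4}  => 1  5->1 ok
  [18] y  {1,2,3,4}  => 4  1->4 ok
  [19] y  {1,2,3,4}  => 3  4->3 ok
  [20] x  {0,5}  => 5  3->5 ok
  [21] y  {1,2,3,4}  => 3  5->3 ok
  [22] x  {0,5}  => 5  3->5 ok
  [23] y  {1,2,3,4}  => 3  5->3 ok
  [24] x  {0,5}  => 5  3->5 ok
  [25] y  {1,2,3,4}  => 1  5->1 ok
  [26] y  {1,2,3,4}  => 4  1->4 ok
  [27] x  {0,5}  => 5  4->5 ok
  [28] x  {0,5}  => 0  5->0 ok

0,1,4,5,1,5,0,1,3,5,1,5,3,0,1,3,5,1,4,3,5,3,5,3,5,1,4,5,0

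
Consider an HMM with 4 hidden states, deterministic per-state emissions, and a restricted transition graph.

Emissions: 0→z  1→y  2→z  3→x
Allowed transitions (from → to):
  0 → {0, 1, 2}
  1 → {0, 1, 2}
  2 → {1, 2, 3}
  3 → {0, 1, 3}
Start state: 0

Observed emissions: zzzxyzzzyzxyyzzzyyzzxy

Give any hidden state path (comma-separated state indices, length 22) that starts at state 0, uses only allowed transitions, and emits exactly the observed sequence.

  0: obs=z cand={0,2} pick 0 [start]
  1: obs=z cand={0,2} pick 2 [0->2 ok]
  2: obs=z cand={0,2} pick 2 [2->2 ok]
  3: obs=x cand={3} pick 3 [2->3 ok]
  4: obs=y cand={1} pick 1 [3->1 ok]
  5: obs=z cand={0,2} pick 0 [1->0 ok]
  6: obs=z cand={0,2} pick 0 [0->0 ok]
  7: obs=z cand={0,2} pick 0 [0->0 ok]
  8: obs=y cand={1} pick 1 [0->1 ok]
  9: obs=z cand={0,2} pick 2 [1->2 ok]
  10: obs=x cand={3} pick 3 [2->3 ok]
  11: obs=y cand={1} pick 1 [3->1 ok]
  12: obs=y cand={1} pick 1 [1->1 ok]
  13: obs=z cand={0,2} pick 0 [1->0 ok]
  14: obs=z cand={0,2} pick 0 [0->0 ok]
  15: obs=z cand={0,2} pick 2 [0->2 ok]
  16: obs=y cand={1} pick 1 [2->1 ok]
  17: obs=y cand={1} pick 1 [1->1 ok]
  18: obs=z cand={0,2} pick 2 [1->2 ok]
  19: obs=z cand={0,2} pick 2 [2->2 ok]
  20: obs=x cand={3} pick 3 [2->3 ok]
  21: obs=y cand={1} pick 1 [3->1 ok]

0,2,2,3,1,0,0,0,1,2,3,1,1,0,0,2,1,1,2,2,3,1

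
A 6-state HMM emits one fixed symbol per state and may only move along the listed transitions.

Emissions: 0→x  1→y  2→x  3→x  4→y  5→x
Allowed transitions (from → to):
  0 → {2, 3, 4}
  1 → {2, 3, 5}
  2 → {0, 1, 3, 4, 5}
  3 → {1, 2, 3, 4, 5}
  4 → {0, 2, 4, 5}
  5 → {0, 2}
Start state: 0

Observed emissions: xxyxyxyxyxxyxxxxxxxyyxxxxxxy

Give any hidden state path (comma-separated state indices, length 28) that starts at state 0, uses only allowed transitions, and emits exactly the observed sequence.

  pos 0: x in {0,2,3,5}, choose 0; start
  pos 1: x in {0,2,3,5}, choose 2; 0->2 ok
  pos 2: y in {1,4}, choose 4; 2->4 ok
  pos 3: x in {0,2,3,5}, choose 2; 4->2 ok
  pos 4: y in {1,4}, choose 4; 2->4 ok
  pos 5: x in {0,2,3,5}, choose 2; 4->2 ok
  pos 6: y in {1,4}, choose 4; 2->4 ok
  pos 7: x in {0,2,3,5}, choose 0; 4->0 ok
  pos 8: y in {1,4}, choose 4; 0->4 ok
  pos 9: x in {0,2,3,5}, choose 5; 4->5 ok
  pos 10: x in {0,2,3,5}, choose 2; 5->2 ok
  pos 11: y in {1,4}, choose 1; 2->1 ok
  pos 12: x in {0,2,3,5}, choose 3; 1->3 ok
  pos 13: x in {0,2,3,5}, choose 5; 3->5 ok
  pos 14: x in {0,2,3,5}, choose 0; 5->0 ok
  pos 15: x in {0,2,3,5}, choose 2; 0->2 ok
  pos 16: x in {0,2,3,5}, choose 5; 2->5 ok
  pos 17: x in {0,2,3,5}, choose 0; 5->0 ok
  pos 18: x in {0,2,3,5}, choose 2; 0->2 ok
  pos 19: y in {1,4}, choose 4; 2->4 ok
  pos 20: y in {1,4}, choose 4; 4->4 ok
  pos 21: x in {0,2,3,5}, choose 0; 4->0 ok
  pos 22: x in {0,2,3,5}, choose 2; 0->2 ok
  pos 23: x in {0,2,3,5}, choose 3; 2->3 ok
  pos 24: x in {0,2,3,5}, choose 5; 3->5 ok
  pos 25: x in {0,2,3,5}, choose 0; 5->0 ok
  pos 26: x in {0,2,3,5}, choose 2; 0->2 ok
  pos 27: y in {1,4}, choose 4; 2->4 ok

0,2,4,2,4,2,4,0,4,5,2,1,3,5,0,2,5,0,2,4,4,0,2,3,5,0,2,4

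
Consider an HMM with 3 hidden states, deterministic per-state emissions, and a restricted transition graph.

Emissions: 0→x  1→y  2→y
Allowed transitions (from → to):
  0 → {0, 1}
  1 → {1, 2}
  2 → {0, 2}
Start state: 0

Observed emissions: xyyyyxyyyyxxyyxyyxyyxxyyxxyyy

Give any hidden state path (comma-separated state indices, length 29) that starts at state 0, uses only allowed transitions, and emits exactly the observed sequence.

0,1,1,2,2,0,1,2,2,2,0,0,1,2,0,1,2,0,1,2,0,0,1,2,0,0,1,1,1

  [0] x  {0}  => 0  start
  [1] y  {1,2}  => 1  0->1 ok
  [2] y  {1,2}  => 1  1->1 ok
  [3] y  {1,2}  => 2  1->2 ok
  [4] y  {1,2}  => 2  2->2 ok
  [5] x  {0}  => 0  2->0 ok
  [6] y  {1,2}  => 1  0->1 ok
  [7] y  {1,2}  => 2  1->2 ok
  [8] y  {1,2}  => 2  2->2 ok
  [9] y  {1,2}  => 2  2->2 ok
  [10] x  {0}  => 0  2->0 ok
  [11] x  {0}  => 0  0->0 ok
  [12] y  {1,2}  => 1  0->1 ok
  [13] y  {1,2}  => 2  1->2 ok
  [14] x  {0}  => 0  2->0 ok
  [15] y  {1,2}  => 1  0->1 ok
  [16] y  {1,2}  => 2  1->2 ok
  [17] x  {0}  => 0  2->0 ok
  [18] y  {1,2}  => 1  0->1 ok
  [19] y  {1,2}  => 2  1->2 ok
  [20] x  {0}  => 0  2->0 ok
  [21] x  {0}  => 0  0->0 ok
  [22] y  {1,2}  => 1  0->1 ok
  [23] y  {1,2}  => 2  1->2 ok
  [24] x  {0}  => 0  2->0 ok
  [25] x  {0}  => 0  0->0 ok
  [26] y  {1,2}  => 1  0->1 ok
  [27] y  {1,2}  => 1  1->1 ok
  [28] y  {1,2}  => 1  1->1 ok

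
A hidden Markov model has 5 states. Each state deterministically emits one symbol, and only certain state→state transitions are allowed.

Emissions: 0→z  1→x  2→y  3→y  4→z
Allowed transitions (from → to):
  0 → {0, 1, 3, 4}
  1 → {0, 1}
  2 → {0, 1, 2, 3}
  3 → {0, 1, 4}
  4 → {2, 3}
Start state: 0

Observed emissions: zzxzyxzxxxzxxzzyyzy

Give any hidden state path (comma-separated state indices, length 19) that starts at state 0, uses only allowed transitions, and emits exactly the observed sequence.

  t0 'z' -> {0,4}, take 0 (start)
  t1 'z' -> {0,4}, take 0 (0->0 ok)
  t2 'x' -> {1}, take 1 (0->1 ok)
  t3 'z' -> {0,4}, take 0 (1->0 ok)
  t4 'y' -> {2,3}, take 3 (0->3 ok)
  t5 'x' -> {1}, take 1 (3->1 ok)
  t6 'z' -> {0,4}, take 0 (1->0 ok)
  t7 'x' -> {1}, take 1 (0->1 ok)
  t8 'x' -> {1}, take 1 (1->1 ok)
  t9 'x' -> {1}, take 1 (1->1 ok)
  t10 'z' -> {0,4}, take 0 (1->0 ok)
  t11 'x' -> {1}, take 1 (0->1 ok)
  t12 'x' -> {1}, take 1 (1->1 ok)
  t13 'z' -> {0,4}, take 0 (1->0 ok)
  t14 'z' -> {0,4}, take 4 (0->4 ok)
  t15 'y' -> {2,3}, take 2 (4->2 ok)
  t16 'y' -> {2,3}, take 3 (2->3 ok)
  t17 'z' -> {0,4}, take 4 (3->4 ok)
  t18 'y' -> {2,3}, take 2 (4->2 ok)

0,0,1,0,3,1,0,1,1,1,0,1,1,0,4,2,3,4,2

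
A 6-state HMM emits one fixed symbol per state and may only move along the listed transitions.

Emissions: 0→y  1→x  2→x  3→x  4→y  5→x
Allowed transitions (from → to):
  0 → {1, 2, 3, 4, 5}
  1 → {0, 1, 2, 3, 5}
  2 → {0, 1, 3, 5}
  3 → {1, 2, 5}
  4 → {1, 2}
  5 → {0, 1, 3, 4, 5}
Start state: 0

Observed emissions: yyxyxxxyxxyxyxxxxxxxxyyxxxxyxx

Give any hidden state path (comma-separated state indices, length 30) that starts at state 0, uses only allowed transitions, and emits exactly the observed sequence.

  [0] y  {0,4}  => 0  start
  [1] y  {0,4}  => 4  0->4 ok
  [2] x  {1,2,3,5}  => 2  4->2 ok
  [3] y  {0,4}  => 0  2->0 ok
  [4] x  {1,2,3,5}  => 1  0->1 ok
  [5] x  {1,2,3,5}  => 3  1->3 ok
  [6] x  {1,2,3,5}  => 5  3->5 ok
  [7] y  {0,4}  => 0  5->0 ok
  [8] x  {1,2,3,5}  => 3  0->3 ok
  [9] x  {1,2,3,5}  => 5  3->5 ok
  [10] y  {0,4}  => 4  5->4 ok
  [11] x  {1,2,3,5}  => 2  4->2 ok
  [12] y  {0,4}  => 0  2->0 ok
  [13] x  {1,2,3,5}  => 1  0->1 ok
  [14] x  {1,2,3,5}  => 1  1->1 ok
  [15] x  {1,2,3,5}  => 1  1->1 ok
  [16] x  {1,2,3,5}  => 2  1->2 ok
  [17] x  {1,2,3,5}  => 1  2->1 ok
  [18] x  {1,2,3,5}  => 1  1->1 ok
  [19] x  {1,2,3,5}  => 2  1->2 ok
  [20] x  {1,2,3,5}  => 5  2->5 ok
  [21] y  {0,4}  => 0  5->0 ok
  [22] y  {0,4}  => 4  0->4 ok
  [23] x  {1,2,3,5}  => 2  4->2 ok
  [24] x  {1,2,3,5}  => 1  2->1 ok
  [25] x  {1,2,3,5}  => 2  1->2 ok
  [26] x  {1,2,3,5}  => 5  2->5 ok
  [27] y  {0,4}  => 4  5->4 ok
  [28] x  {1,2,3,5}  => 1  4->1 ok
  [29] x  {1,2,3,5}  => 1  1->1 ok

0,4,2,0,1,3,5,0,3,5,4,2,0,1,1,1,2,1,1,2,5,0,4,2,1,2,5,4,1,1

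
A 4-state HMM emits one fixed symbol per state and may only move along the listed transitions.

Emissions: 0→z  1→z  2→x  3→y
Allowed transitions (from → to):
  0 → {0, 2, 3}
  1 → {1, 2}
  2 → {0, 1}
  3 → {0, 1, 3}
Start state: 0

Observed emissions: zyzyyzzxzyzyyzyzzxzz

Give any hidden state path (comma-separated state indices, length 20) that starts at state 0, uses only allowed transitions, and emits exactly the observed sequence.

  [0] z  {0,1}  => 0  start
  [1] y  {3}  => 3  0->3 ok
  [2] z  {0,1}  => 0  3->0 ok
  [3] y  {3}  => 3  0->3 ok
  [4] y  {3}  => 3  3->3 ok
  [5] z  {0,1}  => 1  3->1 ok
  [6] z  {0,1}  => 1  1->1 ok
  [7] x  {2}  => 2  1->2 ok
  [8] z  {0,1}  => 0  2->0 ok
  [9] y  {3}  => 3  0->3 ok
  [10] z  {0,1}  => 0  3->0 ok
  [11] y  {3}  => 3  0->3 ok
  [12] y  {3}  => 3  3->3 ok
  [13] z  {0,1}  => 0  3->0 ok
  [14] y  {3}  => 3  0->3 ok
  [15] z  {0,1}  => 1  3->1 ok
  [16] z  {0,1}  => 1  1->1 ok
  [17] x  {2}  => 2  1->2 ok
  [18] z  {0,1}  => 1  2->1 ok
  [19] z  {0,1}  => 1  1->1 ok

0,3,0,3,3,1,1,2,0,3,0,3,3,0,3,1,1,2,1,1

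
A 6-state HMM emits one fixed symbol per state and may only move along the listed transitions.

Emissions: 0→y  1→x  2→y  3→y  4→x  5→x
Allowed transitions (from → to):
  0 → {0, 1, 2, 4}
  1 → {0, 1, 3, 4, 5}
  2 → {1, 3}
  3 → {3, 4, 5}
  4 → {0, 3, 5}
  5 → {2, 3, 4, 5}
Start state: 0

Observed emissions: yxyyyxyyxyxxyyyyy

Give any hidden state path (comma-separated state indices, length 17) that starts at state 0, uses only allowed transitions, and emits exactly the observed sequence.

0,1,0,0,0,4,0,2,1,0,1,1,0,0,2,3,3

  pos 0: y in {0,2,3}, choose 0; start
  pos 1: x in {1,4,5}, choose 1; 0->1 ok
  pos 2: y in {0,2,3}, choose 0; 1->0 ok
  pos 3: y in {0,2,3}, choose 0; 0->0 ok
  pos 4: y in {0,2,3}, choose 0; 0->0 ok
  pos 5: x in {1,4,5}, choose 4; 0->4 ok
  pos 6: y in {0,2,3}, choose 0; 4->0 ok
  pos 7: y in {0,2,3}, choose 2; 0->2 ok
  pos 8: x in {1,4,5}, choose 1; 2->1 ok
  pos 9: y in {0,2,3}, choose 0; 1->0 ok
  pos 10: x in {1,4,5}, choose 1; 0->1 ok
  pos 11: x in {1,4,5}, choose 1; 1->1 ok
  pos 12: y in {0,2,3}, choose 0; 1->0 ok
  pos 13: y in {0,2,3}, choose 0; 0->0 ok
  pos 14: y in {0,2,3}, choose 2; 0->2 ok
  pos 15: y in {0,2,3}, choose 3; 2->3 ok
  pos 16: y in {0,2,3}, choose 3; 3->3 ok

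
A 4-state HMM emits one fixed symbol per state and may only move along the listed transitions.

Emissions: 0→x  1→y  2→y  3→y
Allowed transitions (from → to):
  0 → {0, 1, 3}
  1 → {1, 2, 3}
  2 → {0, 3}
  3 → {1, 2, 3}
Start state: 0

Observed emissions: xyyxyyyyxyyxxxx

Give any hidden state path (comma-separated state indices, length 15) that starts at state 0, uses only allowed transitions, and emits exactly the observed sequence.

  0: obs=x cand={0} pick 0 [start]
  1: obs=y cand={1,2,3} pick 3 [0->3 ok]
  2: obs=y cand={1,2,3} pick 2 [3->2 ok]
  3: obs=x cand={0} pick 0 [2->0 ok]
  4: obs=y cand={1,2,3} pick 1 [0->1 ok]
  5: obs=y cand={1,2,3} pick 2 [1->2 ok]
  6: obs=y cand={1,2,3} pick 3 [2->3 ok]
  7: obs=y cand={1,2,3} pick 2 [3->2 ok]
  8: obs=x cand={0} pick 0 [2->0 ok]
  9: obs=y cand={1,2,3} pick 1 [0->1 ok]
  10: obs=y cand={1,2,3} pick 2 [1->2 ok]
  11: obs=x cand={0} pick 0 [2->0 ok]
  12: obs=x cand={0} pick 0 [0->0 ok]
  13: obs=x cand={0} pick 0 [0->0 ok]
  14: obs=x cand={0} pick 0 [0->0 ok]

0,3,2,0,1,2,3,2,0,1,2,0,0,0,0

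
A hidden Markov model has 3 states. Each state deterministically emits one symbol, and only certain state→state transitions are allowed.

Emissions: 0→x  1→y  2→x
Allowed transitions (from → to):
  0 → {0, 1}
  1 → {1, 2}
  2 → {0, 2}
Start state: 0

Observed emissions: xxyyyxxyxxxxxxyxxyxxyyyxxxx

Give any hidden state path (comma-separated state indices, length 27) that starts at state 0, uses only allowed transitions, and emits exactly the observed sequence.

0,0,1,1,1,2,0,1,2,2,2,2,0,0,1,2,0,1,2,0,1,1,1,2,2,2,2

  pos 0: x in {0,2}, choose 0; start
  pos 1: x in {0,2}, choose 0; 0->0 ok
  pos 2: y in {1}, choose 1; 0->1 ok
  pos 3: y in {1}, choose 1; 1->1 ok
  pos 4: y in {1}, choose 1; 1->1 ok
  pos 5: x in {0,2}, choose 2; 1->2 ok
  pos 6: x in {0,2}, choose 0; 2->0 ok
  pos 7: y in {1}, choose 1; 0->1 ok
  pos 8: x in {0,2}, choose 2; 1->2 ok
  pos 9: x in {0,2}, choose 2; 2->2 ok
  pos 10: x in {0,2}, choose 2; 2->2 ok
  pos 11: x in {0,2}, choose 2; 2->2 ok
  pos 12: x in {0,2}, choose 0; 2->0 ok
  pos 13: x in {0,2}, choose 0; 0->0 ok
  pos 14: y in {1}, choose 1; 0->1 ok
  pos 15: x in {0,2}, choose 2; 1->2 ok
  pos 16: x in {0,2}, choose 0; 2->0 ok
  pos 17: y in {1}, choose 1; 0->1 ok
  pos 18: x in {0,2}, choose 2; 1->2 ok
  pos 19: x in {0,2}, choose 0; 2->0 ok
  pos 20: y in {1}, choose 1; 0->1 ok
  pos 21: y in {1}, choose 1; 1->1 ok
  pos 22: y in {1}, choose 1; 1->1 ok
  pos 23: x in {0,2}, choose 2; 1->2 ok
  pos 24: x in {0,2}, choose 2; 2->2 ok
  pos 25: x in {0,2}, choose 2; 2->2 ok
  pos 26: x in {0,2}, choose 2; 2->2 ok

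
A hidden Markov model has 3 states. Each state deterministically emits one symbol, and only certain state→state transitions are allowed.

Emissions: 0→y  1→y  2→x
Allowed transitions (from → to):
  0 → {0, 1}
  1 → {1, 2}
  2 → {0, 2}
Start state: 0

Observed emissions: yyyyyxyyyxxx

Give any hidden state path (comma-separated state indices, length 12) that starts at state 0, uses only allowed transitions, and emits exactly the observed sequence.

  [0] y  {0,1}  => 0  start
  [1] y  {0,1}  => 0  0->0 ok
  [2] y  {0,1}  => 0  0->0 ok
  [3] y  {0,1}  => 0  0->0 ok
  [4] y  {0,1}  => 1  0->1 ok
  [5] x  {2}  => 2  1->2 ok
  [6] y  {0,1}  => 0  2->0 ok
  [7] y  {0,1}  => 0  0->0 ok
  [8] y  {0,1}  => 1  0->1 ok
  [9] x  {2}  => 2  1->2 ok
  [10] x  {2}  => 2  2->2 ok
  [11] x  {2}  => 2  2->2 ok

0,0,0,0,1,2,0,0,1,2,2,2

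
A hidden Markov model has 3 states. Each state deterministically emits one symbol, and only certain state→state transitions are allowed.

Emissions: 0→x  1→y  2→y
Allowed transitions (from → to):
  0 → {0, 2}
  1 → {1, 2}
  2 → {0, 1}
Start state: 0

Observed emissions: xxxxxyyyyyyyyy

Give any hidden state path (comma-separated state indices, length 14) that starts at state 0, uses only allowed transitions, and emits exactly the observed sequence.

0,0,0,0,0,2,1,1,1,1,2,1,1,2

  t0 'x' -> {0}, take 0 (start)
  t1 'x' -> {0}, take 0 (0->0 ok)
  t2 'x' -> {0}, take 0 (0->0 ok)
  t3 'x' -> {0}, take 0 (0->0 ok)
  t4 'x' -> {0}, take 0 (0->0 ok)
  t5 'y' -> {1,2}, take 2 (0->2 ok)
  t6 'y' -> {1,2}, take 1 (2->1 ok)
  t7 'y' -> {1,2}, take 1 (1->1 ok)
  t8 'y' -> {1,2}, take 1 (1->1 ok)
  t9 'y' -> {1,2}, take 1 (1->1 ok)
  t10 'y' -> {1,2}, take 2 (1->2 ok)
  t11 'y' -> {1,2}, take 1 (2->1 ok)
  t12 'y' -> {1,2}, take 1 (1->1 ok)
  t13 'y' -> {1,2}, take 2 (1->2 ok)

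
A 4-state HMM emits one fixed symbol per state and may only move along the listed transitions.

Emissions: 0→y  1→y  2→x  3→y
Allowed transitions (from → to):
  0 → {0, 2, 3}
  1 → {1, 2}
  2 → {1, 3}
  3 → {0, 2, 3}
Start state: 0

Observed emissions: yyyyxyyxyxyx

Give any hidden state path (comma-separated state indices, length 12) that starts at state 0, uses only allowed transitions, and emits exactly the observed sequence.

0,0,0,3,2,3,3,2,1,2,1,2

  pos 0: y in {0,1,3}, choose 0; start
  pos 1: y in {0,1,3}, choose 0; 0->0 ok
  pos 2: y in {0,1,3}, choose 0; 0->0 ok
  pos 3: y in {0,1,3}, choose 3; 0->3 ok
  pos 4: x in {2}, choose 2; 3->2 ok
  pos 5: y in {0,1,3}, choose 3; 2->3 ok
  pos 6: y in {0,1,3}, choose 3; 3->3 ok
  pos 7: x in {2}, choose 2; 3->2 ok
  pos 8: y in {0,1,3}, choose 1; 2->1 ok
  pos 9: x in {2}, choose 2; 1->2 ok
  pos 10: y in {0,1,3}, choose 1; 2->1 ok
  pos 11: x in {2}, choose 2; 1->2 ok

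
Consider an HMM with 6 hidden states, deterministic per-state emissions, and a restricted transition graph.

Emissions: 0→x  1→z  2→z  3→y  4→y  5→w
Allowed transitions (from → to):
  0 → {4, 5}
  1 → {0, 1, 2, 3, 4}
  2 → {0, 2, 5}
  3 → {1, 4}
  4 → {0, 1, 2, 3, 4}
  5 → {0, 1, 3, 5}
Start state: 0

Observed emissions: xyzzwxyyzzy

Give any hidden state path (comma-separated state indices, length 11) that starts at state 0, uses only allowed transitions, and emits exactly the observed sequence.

  0: obs=x cand={0} pick 0 [start]
  1: obs=y cand={3,4} pick 4 [0->4 ok]
  2: obs=z cand={1,2} pick 2 [4->2 ok]
  3: obs=z cand={1,2} pick 2 [2->2 ok]
  4: obs=w cand={5} pick 5 [2->5 ok]
  5: obs=x cand={0} pick 0 [5->0 ok]
  6: obs=y cand={3,4} pick 4 [0->4 ok]
  7: obs=y cand={3,4} pick 4 [4->4 ok]
  8: obs=z cand={1,2} pick 1 [4->1 ok]
  9: obs=z cand={1,2} pick 1 [1->1 ok]
  10: obs=y cand={3,4} pick 4 [1->4 ok]

0,4,2,2,5,0,4,4,1,1,4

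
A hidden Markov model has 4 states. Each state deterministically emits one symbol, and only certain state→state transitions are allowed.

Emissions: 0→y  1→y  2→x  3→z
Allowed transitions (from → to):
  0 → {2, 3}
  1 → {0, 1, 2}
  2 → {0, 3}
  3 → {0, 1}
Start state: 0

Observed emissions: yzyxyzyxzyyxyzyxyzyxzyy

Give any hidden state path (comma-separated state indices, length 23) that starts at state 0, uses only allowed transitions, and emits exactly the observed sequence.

0,3,0,2,0,3,1,2,3,1,1,2,0,3,1,2,0,3,1,2,3,1,0

  pos 0: y in {0,1}, choose 0; start
  pos 1: z in {3}, choose 3; 0->3 ok
  pos 2: y in {0,1}, choose 0; 3->0 ok
  pos 3: x in {2}, choose 2; 0->2 ok
  pos 4: y in {0,1}, choose 0; 2->0 ok
  pos 5: z in {3}, choose 3; 0->3 ok
  pos 6: y in {0,1}, choose 1; 3->1 ok
  pos 7: x in {2}, choose 2; 1->2 ok
  pos 8: z in {3}, choose 3; 2->3 ok
  pos 9: y in {0,1}, choose 1; 3->1 ok
  pos 10: y in {0,1}, choose 1; 1->1 ok
  pos 11: x in {2}, choose 2; 1->2 ok
  pos 12: y in {0,1}, choose 0; 2->0 ok
  pos 13: z in {3}, choose 3; 0->3 ok
  pos 14: y in {0,1}, choose 1; 3->1 ok
  pos 15: x in {2}, choose 2; 1->2 ok
  pos 16: y in {0,1}, choose 0; 2->0 ok
  pos 17: z in {3}, choose 3; 0->3 ok
  pos 18: y in {0,1}, choose 1; 3->1 ok
  pos 19: x in {2}, choose 2; 1->2 ok
  pos 20: z in {3}, choose 3; 2->3 ok
  pos 21: y in {0,1}, choose 1; 3->1 ok
  pos 22: y in {0,1}, choose 0; 1->0 ok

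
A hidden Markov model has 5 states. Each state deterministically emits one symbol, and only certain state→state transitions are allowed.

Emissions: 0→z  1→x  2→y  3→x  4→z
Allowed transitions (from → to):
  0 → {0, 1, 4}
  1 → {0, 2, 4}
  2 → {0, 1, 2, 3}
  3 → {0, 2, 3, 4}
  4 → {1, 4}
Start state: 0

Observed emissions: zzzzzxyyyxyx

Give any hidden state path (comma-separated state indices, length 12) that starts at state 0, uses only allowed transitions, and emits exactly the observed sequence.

0,0,0,0,0,1,2,2,2,3,2,3

  pos 0: z in {0,4}, choose 0; start
  pos 1: z in {0,4}, choose 0; 0->0 ok
  pos 2: z in {0,4}, choose 0; 0->0 ok
  pos 3: z in {0,4}, choose 0; 0->0 ok
  pos 4: z in {0,4}, choose 0; 0->0 ok
  pos 5: x in {1,3}, choose 1; 0->1 ok
  pos 6: y in {2}, choose 2; 1->2 ok
  pos 7: y in {2}, choose 2; 2->2 ok
  pos 8: y in {2}, choose 2; 2->2 ok
  pos 9: x in {1,3}, choose 3; 2->3 ok
  pos 10: y in {2}, choose 2; 3->2 ok
  pos 11: x in {1,3}, choose 3; 2->3 ok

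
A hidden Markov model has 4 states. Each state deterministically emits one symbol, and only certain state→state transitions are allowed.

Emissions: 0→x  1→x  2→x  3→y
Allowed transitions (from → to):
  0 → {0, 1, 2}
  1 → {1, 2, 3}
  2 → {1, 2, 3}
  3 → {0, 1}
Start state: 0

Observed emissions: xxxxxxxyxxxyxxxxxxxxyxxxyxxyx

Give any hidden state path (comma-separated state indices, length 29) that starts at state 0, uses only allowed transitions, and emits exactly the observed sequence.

0,1,1,2,2,2,1,3,1,2,2,3,0,1,1,1,1,1,1,2,3,0,0,2,3,1,2,3,0

  [0] x  {0,1,2}  => 0  start
  [1] x  {0,1,2}  => 1  0->1 ok
  [2] x  {0,1,2}  => 1  1->1 ok
  [3] x  {0,1,2}  => 2  1->2 ok
  [4] x  {0,1,2}  => 2  2->2 ok
  [5] x  {0,1,2}  => 2  2->2 ok
  [6] x  {0,1,2}  => 1  2->1 ok
  [7] y  {3}  => 3  1->3 ok
  [8] x  {0,1,2}  => 1  3->1 ok
  [9] x  {0,1,2}  => 2  1->2 ok
  [10] x  {0,1,2}  => 2  2->2 ok
  [11] y  {3}  => 3  2->3 ok
  [12] x  {0,1,2}  => 0  3->0 ok
  [13] x  {0,1,2}  => 1  0->1 ok
  [14] x  {0,1,2}  => 1  1->1 ok
  [15] x  {0,1,2}  => 1  1->1 ok
  [16] x  {0,1,2}  => 1  1->1 ok
  [17] x  {0,1,2}  => 1  1->1 ok
  [18] x  {0,1,2}  => 1  1->1 ok
  [19] x  {0,1,2}  => 2  1->2 ok
  [20] y  {3}  => 3  2->3 ok
  [21] x  {0,1,2}  => 0  3->0 ok
  [22] x  {0,1,2}  => 0  0->0 ok
  [23] x  {0,1,2}  => 2  0->2 ok
  [24] y  {3}  => 3  2->3 ok
  [25] x  {0,1,2}  => 1  3->1 ok
  [26] x  {0,1,2}  => 2  1->2 ok
  [27] y  {3}  => 3  2->3 ok
  [28] x  {0,1,2}  => 0  3->0 ok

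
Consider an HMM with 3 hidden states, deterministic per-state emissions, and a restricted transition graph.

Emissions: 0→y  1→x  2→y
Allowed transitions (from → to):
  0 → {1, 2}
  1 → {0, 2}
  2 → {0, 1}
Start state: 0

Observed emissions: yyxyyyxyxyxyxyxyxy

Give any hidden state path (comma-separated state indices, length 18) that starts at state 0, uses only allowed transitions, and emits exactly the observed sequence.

0,2,1,0,2,0,1,2,1,0,1,2,1,0,1,2,1,2

  t0 'y' -> {0,2}, take 0 (start)
  t1 'y' -> {0,2}, take 2 (0->2 ok)
  t2 'x' -> {1}, take 1 (2->1 ok)
  t3 'y' -> {0,2}, take 0 (1->0 ok)
  t4 'y' -> {0,2}, take 2 (0->2 ok)
  t5 'y' -> {0,2}, take 0 (2->0 ok)
  t6 'x' -> {1}, take 1 (0->1 ok)
  t7 'y' -> {0,2}, take 2 (1->2 ok)
  t8 'x' -> {1}, take 1 (2->1 ok)
  t9 'y' -> {0,2}, take 0 (1->0 ok)
  t10 'x' -> {1}, take 1 (0->1 ok)
  t11 'y' -> {0,2}, take 2 (1->2 ok)
  t12 'x' -> {1}, take 1 (2->1 ok)
  t13 'y' -> {0,2}, take 0 (1->0 ok)
  t14 'x' -> {1}, take 1 (0->1 ok)
  t15 'y' -> {0,2}, take 2 (1->2 ok)
  t16 'x' -> {1}, take 1 (2->1 ok)
  t17 'y' -> {0,2}, take 2 (1->2 ok)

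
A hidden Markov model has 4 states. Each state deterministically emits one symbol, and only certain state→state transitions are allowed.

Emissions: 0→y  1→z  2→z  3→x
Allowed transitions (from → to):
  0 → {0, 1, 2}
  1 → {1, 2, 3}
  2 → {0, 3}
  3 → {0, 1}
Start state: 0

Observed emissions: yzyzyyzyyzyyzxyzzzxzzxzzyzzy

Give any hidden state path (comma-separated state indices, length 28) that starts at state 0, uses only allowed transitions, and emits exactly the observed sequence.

  0: obs=y cand={0} pick 0 [start]
  1: obs=z cand={1,2} pick 2 [0->2 ok]
  2: obs=y cand={0} pick 0 [2->0 ok]
  3: obs=z cand={1,2} pick 2 [0->2 ok]
  4: obs=y cand={0} pick 0 [2->0 ok]
  5: obs=y cand={0} pick 0 [0->0 ok]
  6: obs=z cand={1,2} pick 2 [0->2 ok]
  7: obs=y cand={0} pick 0 [2->0 ok]
  8: obs=y cand={0} pick 0 [0->0 ok]
  9: obs=z cand={1,2} pick 2 [0->2 ok]
  10: obs=y cand={0} pick 0 [2->0 ok]
  11: obs=y cand={0} pick 0 [0->0 ok]
  12: obs=z cand={1,2} pick 1 [0->1 ok]
  13: obs=x cand={3} pick 3 [1->3 ok]
  14: obs=y cand={0} pick 0 [3->0 ok]
  15: obs=z cand={1,2} pick 1 [0->1 ok]
  16: obs=z cand={1,2} pick 1 [1->1 ok]
  17: obs=z cand={1,2} pick 2 [1->2 ok]
  18: obs=x cand={3} pick 3 [2->3 ok]
  19: obs=z cand={1,2} pick 1 [3->1 ok]
  20: obs=z cand={1,2} pick 2 [1->2 ok]
  21: obs=x cand={3} pick 3 [2->3 ok]
  22: obs=z cand={1,2} pick 1 [3->1 ok]
  23: obs=z cand={1,2} pick 2 [1->2 ok]
  24: obs=y cand={0} pick 0 [2->0 ok]
  25: obs=z cand={1,2} pick 1 [0->1 ok]
  26: obs=z cand={1,2} pick 2 [1->2 ok]
  27: obs=y cand={0} pick 0 [2->0 ok]

0,2,0,2,0,0,2,0,0,2,0,0,1,3,0,1,1,2,3,1,2,3,1,2,0,1,2,0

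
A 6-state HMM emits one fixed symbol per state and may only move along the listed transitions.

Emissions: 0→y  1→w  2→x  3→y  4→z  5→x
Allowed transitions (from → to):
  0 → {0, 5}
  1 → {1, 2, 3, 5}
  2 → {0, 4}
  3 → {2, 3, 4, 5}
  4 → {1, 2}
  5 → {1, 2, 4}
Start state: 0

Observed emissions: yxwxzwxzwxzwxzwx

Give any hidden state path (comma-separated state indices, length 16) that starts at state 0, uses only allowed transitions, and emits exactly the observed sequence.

  0: obs=y cand={0,3} pick 0 [start]
  1: obs=x cand={2,5} pick 5 [0->5 ok]
  2: obs=w cand={1} pick 1 [5->1 ok]
  3: obs=x cand={2,5} pick 5 [1->5 ok]
  4: obs=z cand={4} pick 4 [5->4 ok]
  5: obs=w cand={1} pick 1 [4->1 ok]
  6: obs=x cand={2,5} pick 5 [1->5 ok]
  7: obs=z cand={4} pick 4 [5->4 ok]
  8: obs=w cand={1} pick 1 [4->1 ok]
  9: obs=x cand={2,5} pick 5 [1->5 ok]
  10: obs=z cand={4} pick 4 [5->4 ok]
  11: obs=w cand={1} pick 1 [4->1 ok]
  12: obs=x cand={2,5} pick 2 [1->2 ok]
  13: obs=z cand={4} pick 4 [2->4 ok]
  14: obs=w cand={1} pick 1 [4->1 ok]
  15: obs=x cand={2,5} pick 2 [1->2 ok]

0,5,1,5,4,1,5,4,1,5,4,1,2,4,1,2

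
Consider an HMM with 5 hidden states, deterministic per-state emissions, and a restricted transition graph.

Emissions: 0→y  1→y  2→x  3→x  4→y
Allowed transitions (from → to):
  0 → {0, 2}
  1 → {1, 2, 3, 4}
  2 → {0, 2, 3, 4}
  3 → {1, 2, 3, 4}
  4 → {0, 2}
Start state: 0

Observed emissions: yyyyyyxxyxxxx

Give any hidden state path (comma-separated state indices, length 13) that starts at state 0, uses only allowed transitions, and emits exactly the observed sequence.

  pos 0: y in {0,1,4}, choose 0; start
  pos 1: y in {0,1,4}, choose 0; 0->0 ok
  pos 2: y in {0,1,4}, choose 0; 0->0 ok
  pos 3: y in {0,1,4}, choose 0; 0->0 ok
  pos 4: y in {0,1,4}, choose 0; 0->0 ok
  pos 5: y in {0,1,4}, choose 0; 0->0 ok
  pos 6: x in {2,3}, choose 2; 0->2 ok
  pos 7: x in {2,3}, choose 3; 2->3 ok
  pos 8: y in {0,1,4}, choose 4; 3->4 ok
  pos 9: x in {2,3}, choose 2; 4->2 ok
  pos 10: x in {2,3}, choose 3; 2->3 ok
  pos 11: x in {2,3}, choose 2; 3->2 ok
  pos 12: x in {2,3}, choose 3; 2->3 ok

0,0,0,0,0,0,2,3,4,2,3,2,3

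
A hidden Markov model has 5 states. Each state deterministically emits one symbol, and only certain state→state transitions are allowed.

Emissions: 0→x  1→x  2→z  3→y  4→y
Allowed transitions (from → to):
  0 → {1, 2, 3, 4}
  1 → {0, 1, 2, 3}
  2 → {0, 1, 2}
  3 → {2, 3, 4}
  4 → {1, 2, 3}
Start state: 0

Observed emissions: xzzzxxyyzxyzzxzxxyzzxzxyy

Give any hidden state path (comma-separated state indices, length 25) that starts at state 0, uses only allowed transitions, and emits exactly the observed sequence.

0,2,2,2,0,1,3,3,2,0,4,2,2,1,2,1,1,3,2,2,1,2,0,3,3

  t0 'x' -> {0,1}, take 0 (start)
  t1 'z' -> {2}, take 2 (0->2 ok)
  t2 'z' -> {2}, take 2 (2->2 ok)
  t3 'z' -> {2}, take 2 (2->2 ok)
  t4 'x' -> {0,1}, take 0 (2->0 ok)
  t5 'x' -> {0,1}, take 1 (0->1 ok)
  t6 'y' -> {3,4}, take 3 (1->3 ok)
  t7 'y' -> {3,4}, take 3 (3->3 ok)
  t8 'z' -> {2}, take 2 (3->2 ok)
  t9 'x' -> {0,1}, take 0 (2->0 ok)
  t10 'y' -> {3,4}, take 4 (0->4 ok)
  t11 'z' -> {2}, take 2 (4->2 ok)
  t12 'z' -> {2}, take 2 (2->2 ok)
  t13 'x' -> {0,1}, take 1 (2->1 ok)
  t14 'z' -> {2}, take 2 (1->2 ok)
  t15 'x' -> {0,1}, take 1 (2->1 ok)
  t16 'x' -> {0,1}, take 1 (1->1 ok)
  t17 'y' -> {3,4}, take 3 (1->3 ok)
  t18 'z' -> {2}, take 2 (3->2 ok)
  t19 'z' -> {2}, take 2 (2->2 ok)
  t20 'x' -> {0,1}, take 1 (2->1 ok)
  t21 'z' -> {2}, take 2 (1->2 ok)
  t22 'x' -> {0,1}, take 0 (2->0 ok)
  t23 'y' -> {3,4}, take 3 (0->3 ok)
  t24 'y' -> {3,4}, take 3 (3->3 ok)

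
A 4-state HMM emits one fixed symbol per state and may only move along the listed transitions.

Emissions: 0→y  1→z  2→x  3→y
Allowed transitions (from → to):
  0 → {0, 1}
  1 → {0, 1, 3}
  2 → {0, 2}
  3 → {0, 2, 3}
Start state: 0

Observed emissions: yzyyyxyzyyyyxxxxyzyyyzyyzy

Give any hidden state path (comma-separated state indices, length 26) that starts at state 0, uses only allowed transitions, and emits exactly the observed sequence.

0,1,3,3,3,2,0,1,3,3,3,3,2,2,2,2,0,1,0,0,0,1,0,0,1,3

  t0 'y' -> {0,3}, take 0 (start)
  t1 'z' -> {1}, take 1 (0->1 ok)
  t2 'y' -> {0,3}, take 3 (1->3 ok)
  t3 'y' -> {0,3}, take 3 (3->3 ok)
  t4 'y' -> {0,3}, take 3 (3->3 ok)
  t5 'x' -> {2}, take 2 (3->2 ok)
  t6 'y' -> {0,3}, take 0 (2->0 ok)
  t7 'z' -> {1}, take 1 (0->1 ok)
  t8 'y' -> {0,3}, take 3 (1->3 ok)
  t9 'y' -> {0,3}, take 3 (3->3 ok)
  t10 'y' -> {0,3}, take 3 (3->3 ok)
  t11 'y' -> {0,3}, take 3 (3->3 ok)
  t12 'x' -> {2}, take 2 (3->2 ok)
  t13 'x' -> {2}, take 2 (2->2 ok)
  t14 'x' -> {2}, take 2 (2->2 ok)
  t15 'x' -> {2}, take 2 (2->2 ok)
  t16 'y' -> {0,3}, take 0 (2->0 ok)
  t17 'z' -> {1}, take 1 (0->1 ok)
  t18 'y' -> {0,3}, take 0 (1->0 ok)
  t19 'y' -> {0,3}, take 0 (0->0 ok)
  t20 'y' -> {0,3}, take 0 (0->0 ok)
  t21 'z' -> {1}, take 1 (0->1 ok)
  t22 'y' -> {0,3}, take 0 (1->0 ok)
  t23 'y' -> {0,3}, take 0 (0->0 ok)
  t24 'z' -> {1}, take 1 (0->1 ok)
  t25 'y' -> {0,3}, take 3 (1->3 ok)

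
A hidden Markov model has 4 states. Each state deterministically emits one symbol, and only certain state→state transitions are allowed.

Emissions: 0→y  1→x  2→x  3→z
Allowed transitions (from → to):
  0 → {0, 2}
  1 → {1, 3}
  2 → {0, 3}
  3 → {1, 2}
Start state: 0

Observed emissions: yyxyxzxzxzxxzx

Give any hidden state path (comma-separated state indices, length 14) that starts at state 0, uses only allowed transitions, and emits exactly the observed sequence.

0,0,2,0,2,3,1,3,2,3,1,1,3,1

  0: obs=y cand={0} pick 0 [start]
  1: obs=y cand={0} pick 0 [0->0 ok]
  2: obs=x cand={1,2} pick 2 [0->2 ok]
  3: obs=y cand={0} pick 0 [2->0 ok]
  4: obs=x cand={1,2} pick 2 [0->2 ok]
  5: obs=z cand={3} pick 3 [2->3 ok]
  6: obs=x cand={1,2} pick 1 [3->1 ok]
  7: obs=z cand={3} pick 3 [1->3 ok]
  8: obs=x cand={1,2} pick 2 [3->2 ok]
  9: obs=z cand={3} pick 3 [2->3 ok]
  10: obs=x cand={1,2} pick 1 [3->1 ok]
  11: obs=x cand={1,2} pick 1 [1->1 ok]
  12: obs=z cand={3} pick 3 [1->3 ok]
  13: obs=x cand={1,2} pick 1 [3->1 ok]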